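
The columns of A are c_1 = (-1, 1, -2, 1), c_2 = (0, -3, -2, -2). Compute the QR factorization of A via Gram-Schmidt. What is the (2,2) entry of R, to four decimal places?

r_{22} = 4.1057

c_1 = (-1, 1, -2, 1); ‖c_1‖ = 2.6458, so e_1 = (-0.3780, 0.3780, -0.7559, 0.3780).
e_1·c_2 = (-0.3780)·0 + 0.3780·(-3) + (-0.7559)·(-2) + 0.3780·(-2) = -0.3780.
u_2 = c_2 + 0.3780·e_1 = (-0.1429, -2.8571, -2.2857, -1.8571).
r_{22} = ‖u_2‖ = 4.1057.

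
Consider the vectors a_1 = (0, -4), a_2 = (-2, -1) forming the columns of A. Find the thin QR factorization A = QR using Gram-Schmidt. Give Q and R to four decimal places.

a_1 = (0, -4); ‖a_1‖ = 4.0000, so e_1 = (0.0000, -1.0000).
e_1·a_2 = 0.0000·(-2) + (-1.0000)·(-1) = 1.0000.
u_2 = a_2 − 1.0000·e_1 = (-2.0000, 0.0000).
‖u_2‖ = 2.0000, so e_2 = (-1.0000, 0.0000).

Q = [[0.0000, -1.0000], [-1.0000, 0.0000]], R = [[4.0000, 1.0000], [0.0000, 2.0000]]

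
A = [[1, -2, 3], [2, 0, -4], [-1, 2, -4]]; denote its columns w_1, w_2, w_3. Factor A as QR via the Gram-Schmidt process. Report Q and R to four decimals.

q_1 = w_1/‖w_1‖ = (1, 2, -1)/2.4495 = (0.4082, 0.8165, -0.4082).
r_{12} = q_1·w_2 = -1.6330.
u_2 = w_2 + 1.6330·q_1 = (-1.3333, 1.3333, 1.3333).
‖u_2‖ = 2.3094, so q_2 = (-0.5774, 0.5774, 0.5774).
r_{13} = q_1·w_3 = -0.4082; r_{23} = q_2·w_3 = -6.3509.
u_3 = w_3 + 0.4082·q_1 + 6.3509·q_2 = (-0.5000, 0.0000, -0.5000).
‖u_3‖ = 0.7071, so q_3 = (-0.7071, 0.0000, -0.7071).

Q = [[0.4082, -0.5774, -0.7071], [0.8165, 0.5774, 0.0000], [-0.4082, 0.5774, -0.7071]], R = [[2.4495, -1.6330, -0.4082], [0.0000, 2.3094, -6.3509], [0.0000, 0.0000, 0.7071]]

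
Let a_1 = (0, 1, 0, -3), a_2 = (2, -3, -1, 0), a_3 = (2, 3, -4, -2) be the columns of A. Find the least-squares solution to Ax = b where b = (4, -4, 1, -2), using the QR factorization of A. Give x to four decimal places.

a_1 = (0, 1, 0, -3); ‖a_1‖ = 3.1623, so q_1 = (0.0000, 0.3162, 0.0000, -0.9487).
q_1·a_2 = 0.0000·2 + 0.3162·(-3) + 0.0000·(-1) + (-0.9487)·0 = -0.9487.
u_2 = a_2 + 0.9487·q_1 = (2.0000, -2.7000, -1.0000, -0.9000).
‖u_2‖ = 3.6194, so q_2 = (0.5526, -0.7460, -0.2763, -0.2487).
q_1·a_3 = 0.0000·2 + 0.3162·3 + 0.0000·(-4) + (-0.9487)·(-2) = 2.8460; q_2·a_3 = 0.5526·2 + (-0.7460)·3 + (-0.2763)·(-4) + (-0.2487)·(-2) = 0.4697.
u_3 = a_3 − 2.8460·q_1 − 0.4697·q_2 = (1.7405, 2.4504, -3.8702, 0.8168).
‖u_3‖ = 4.9678, so q_3 = (0.3503, 0.4932, -0.7791, 0.1644).
Qᵀb = (0.6325, 5.4153, -1.6795).
Back-substitute: x_3 = -1.6795/4.9678 = -0.3381.
x_2 = (5.4153 − 0.4697·(-0.3381))/3.6194 = 1.5401.
x_1 = (0.6325 + 0.9487·1.5401 − 2.8460·(-0.3381))/3.1623 = 0.9663.

x = (0.9663, 1.5401, -0.3381)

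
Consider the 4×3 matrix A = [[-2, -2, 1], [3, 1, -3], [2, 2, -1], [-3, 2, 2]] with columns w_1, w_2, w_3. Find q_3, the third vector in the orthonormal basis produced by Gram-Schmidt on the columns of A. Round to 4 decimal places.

w_1 = (-2, 3, 2, -3); ‖w_1‖ = 5.0990, so q_1 = (-0.3922, 0.5883, 0.3922, -0.5883).
q_1·w_2 = (-0.3922)·(-2) + 0.5883·1 + 0.3922·2 + (-0.5883)·2 = 0.9806.
u_2 = w_2 − 0.9806·q_1 = (-1.6154, 0.4231, 1.6154, 2.5769).
‖u_2‖ = 3.4696, so q_2 = (-0.4656, 0.1219, 0.4656, 0.7427).
q_1·w_3 = (-0.3922)·1 + 0.5883·(-3) + 0.3922·(-1) + (-0.5883)·2 = -3.7262; q_2·w_3 = (-0.4656)·1 + 0.1219·(-3) + 0.4656·(-1) + 0.7427·2 = 0.1884.
u_3 = w_3 + 3.7262·q_1 − 0.1884·q_2 = (-0.3738, -0.8307, 0.3738, -0.3323).
‖u_3‖ = 1.0392, so q_3 = (-0.3597, -0.7994, 0.3597, -0.3197).

q_3 = (-0.3597, -0.7994, 0.3597, -0.3197)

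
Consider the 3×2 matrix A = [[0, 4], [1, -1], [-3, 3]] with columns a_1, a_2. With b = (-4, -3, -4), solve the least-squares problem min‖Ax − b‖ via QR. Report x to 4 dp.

e_1 = a_1/‖a_1‖ = (0, 1, -3)/3.1623 = (0.0000, 0.3162, -0.9487).
r_{12} = e_1·a_2 = -3.1623.
u_2 = a_2 + 3.1623·e_1 = (4.0000, 0.0000, 0.0000).
‖u_2‖ = 4.0000, so e_2 = (1.0000, 0.0000, 0.0000).
Qᵀb = (2.8460, -4.0000).
Back-substitute: x_2 = -4.0000/4.0000 = -1.0000.
x_1 = (2.8460 + 3.1623·(-1.0000))/3.1623 = -0.1000.

x = (-0.1000, -1.0000)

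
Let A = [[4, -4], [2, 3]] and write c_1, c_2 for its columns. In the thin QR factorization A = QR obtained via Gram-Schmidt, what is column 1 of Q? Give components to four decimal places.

c_1 = (4, 2); ‖c_1‖ = 4.4721, so e_1 = (0.8944, 0.4472).

e_1 = (0.8944, 0.4472)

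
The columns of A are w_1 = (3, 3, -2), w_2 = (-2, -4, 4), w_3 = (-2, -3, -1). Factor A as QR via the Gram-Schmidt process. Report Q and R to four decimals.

Q = [[0.6396, 0.6730, 0.3714], [0.6396, -0.1980, -0.7428], [-0.4264, 0.7126, -0.5571]], R = [[4.6904, -5.5432, -2.7716], [0.0000, 2.2962, -1.4648], [0.0000, 0.0000, 2.0426]]

w_1 = (3, 3, -2); ‖w_1‖ = 4.6904, so e_1 = (0.6396, 0.6396, -0.4264).
e_1·w_2 = 0.6396·(-2) + 0.6396·(-4) + (-0.4264)·4 = -5.5432.
u_2 = w_2 + 5.5432·e_1 = (1.5455, -0.4545, 1.6364).
‖u_2‖ = 2.2962, so e_2 = (0.6730, -0.1980, 0.7126).
e_1·w_3 = 0.6396·(-2) + 0.6396·(-3) + (-0.4264)·(-1) = -2.7716; e_2·w_3 = 0.6730·(-2) + (-0.1980)·(-3) + 0.7126·(-1) = -1.4648.
u_3 = w_3 + 2.7716·e_1 + 1.4648·e_2 = (0.7586, -1.5172, -1.1379).
‖u_3‖ = 2.0426, so e_3 = (0.3714, -0.7428, -0.5571).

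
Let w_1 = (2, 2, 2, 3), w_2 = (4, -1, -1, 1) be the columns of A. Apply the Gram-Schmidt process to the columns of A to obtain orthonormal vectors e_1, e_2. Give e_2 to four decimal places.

e_2 = (0.8165, -0.4082, -0.4082, 0.0000)

e_1 = w_1/‖w_1‖ = (2, 2, 2, 3)/4.5826 = (0.4364, 0.4364, 0.4364, 0.6547).
r_{12} = e_1·w_2 = 1.5275.
u_2 = w_2 − 1.5275·e_1 = (3.3333, -1.6667, -1.6667, 0.0000).
‖u_2‖ = 4.0825, so e_2 = (0.8165, -0.4082, -0.4082, 0.0000).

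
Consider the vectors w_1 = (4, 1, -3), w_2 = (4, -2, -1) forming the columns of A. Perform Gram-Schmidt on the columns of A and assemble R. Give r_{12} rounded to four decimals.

e_1 = w_1/‖w_1‖ = (4, 1, -3)/5.0990 = (0.7845, 0.1961, -0.5883).
r_{12} = e_1·w_2 = 3.3340.

r_{12} = 3.3340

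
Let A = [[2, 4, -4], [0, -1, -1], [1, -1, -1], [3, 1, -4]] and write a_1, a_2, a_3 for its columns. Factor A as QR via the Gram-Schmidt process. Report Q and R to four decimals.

e_1 = a_1/‖a_1‖ = (2, 0, 1, 3)/3.7417 = (0.5345, 0.0000, 0.2673, 0.8018).
r_{12} = e_1·a_2 = 2.6726.
u_2 = a_2 − 2.6726·e_1 = (2.5714, -1.0000, -1.7143, -1.1429).
‖u_2‖ = 3.4434, so e_2 = (0.7468, -0.2904, -0.4978, -0.3319).
r_{13} = e_1·a_3 = -5.6125; r_{23} = e_2·a_3 = -0.8712.
u_3 = a_3 + 5.6125·e_1 + 0.8712·e_2 = (-0.3494, -1.2530, 0.0663, 0.2108).
‖u_3‖ = 1.3195, so e_3 = (-0.2648, -0.9496, 0.0502, 0.1598).

Q = [[0.5345, 0.7468, -0.2648], [0.0000, -0.2904, -0.9496], [0.2673, -0.4978, 0.0502], [0.8018, -0.3319, 0.1598]], R = [[3.7417, 2.6726, -5.6125], [0.0000, 3.4434, -0.8712], [0.0000, 0.0000, 1.3195]]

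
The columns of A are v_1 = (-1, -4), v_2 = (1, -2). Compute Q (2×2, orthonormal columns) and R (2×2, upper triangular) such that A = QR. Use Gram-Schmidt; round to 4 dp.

v_1 = (-1, -4); ‖v_1‖ = 4.1231, so q_1 = (-0.2425, -0.9701).
q_1·v_2 = (-0.2425)·1 + (-0.9701)·(-2) = 1.6977.
u_2 = v_2 − 1.6977·q_1 = (1.4118, -0.3529).
‖u_2‖ = 1.4552, so q_2 = (0.9701, -0.2425).

Q = [[-0.2425, 0.9701], [-0.9701, -0.2425]], R = [[4.1231, 1.6977], [0.0000, 1.4552]]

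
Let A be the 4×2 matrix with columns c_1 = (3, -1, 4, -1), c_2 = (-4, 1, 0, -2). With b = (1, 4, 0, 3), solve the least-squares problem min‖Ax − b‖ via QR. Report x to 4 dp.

c_1 = (3, -1, 4, -1); ‖c_1‖ = 5.1962, so q_1 = (0.5774, -0.1925, 0.7698, -0.1925).
q_1·c_2 = 0.5774·(-4) + (-0.1925)·1 + 0.7698·0 + (-0.1925)·(-2) = -2.1170.
u_2 = c_2 + 2.1170·q_1 = (-2.7778, 0.5926, 1.6296, -2.4074).
‖u_2‖ = 4.0643, so q_2 = (-0.6835, 0.1458, 0.4010, -0.5923).
Qᵀb = (-0.7698, -1.8772).
Back-substitute: x_2 = -1.8772/4.0643 = -0.4619.
x_1 = (-0.7698 + 2.1170·(-0.4619))/5.1962 = -0.3363.

x = (-0.3363, -0.4619)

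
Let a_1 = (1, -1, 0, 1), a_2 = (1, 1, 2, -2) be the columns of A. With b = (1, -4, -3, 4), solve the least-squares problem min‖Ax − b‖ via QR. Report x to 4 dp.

a_1 = (1, -1, 0, 1); ‖a_1‖ = 1.7321, so e_1 = (0.5774, -0.5774, 0.0000, 0.5774).
e_1·a_2 = 0.5774·1 + (-0.5774)·1 + 0.0000·2 + 0.5774·(-2) = -1.1547.
u_2 = a_2 + 1.1547·e_1 = (1.6667, 0.3333, 2.0000, -1.3333).
‖u_2‖ = 2.9439, so e_2 = (0.5661, 0.1132, 0.6794, -0.4529).
Qᵀb = (5.1962, -3.7365).
Back-substitute: x_2 = -3.7365/2.9439 = -1.2692.
x_1 = (5.1962 + 1.1547·(-1.2692))/1.7321 = 2.1538.

x = (2.1538, -1.2692)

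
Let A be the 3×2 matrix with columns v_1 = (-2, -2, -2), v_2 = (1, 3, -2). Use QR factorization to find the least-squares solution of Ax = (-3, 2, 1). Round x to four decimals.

v_1 = (-2, -2, -2); ‖v_1‖ = 3.4641, so q_1 = (-0.5774, -0.5774, -0.5774).
q_1·v_2 = (-0.5774)·1 + (-0.5774)·3 + (-0.5774)·(-2) = -1.1547.
u_2 = v_2 + 1.1547·q_1 = (0.3333, 2.3333, -2.6667).
‖u_2‖ = 3.5590, so q_2 = (0.0937, 0.6556, -0.7493).
Qᵀb = (0.0000, 0.2810).
Back-substitute: x_2 = 0.2810/3.5590 = 0.0789.
x_1 = (0.0000 + 1.1547·0.0789)/3.4641 = 0.0263.

x = (0.0263, 0.0789)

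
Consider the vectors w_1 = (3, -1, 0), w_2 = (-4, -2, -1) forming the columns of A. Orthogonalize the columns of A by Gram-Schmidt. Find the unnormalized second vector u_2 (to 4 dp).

w_1 = (3, -1, 0); ‖w_1‖ = 3.1623, so q_1 = (0.9487, -0.3162, 0.0000).
q_1·w_2 = 0.9487·(-4) + (-0.3162)·(-2) + 0.0000·(-1) = -3.1623.
u_2 = w_2 + 3.1623·q_1 = (-1.0000, -3.0000, -1.0000).

u_2 = (-1.0000, -3.0000, -1.0000)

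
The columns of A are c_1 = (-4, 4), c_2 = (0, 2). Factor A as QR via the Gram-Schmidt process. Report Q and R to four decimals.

c_1 = (-4, 4); ‖c_1‖ = 5.6569, so e_1 = (-0.7071, 0.7071).
e_1·c_2 = (-0.7071)·0 + 0.7071·2 = 1.4142.
u_2 = c_2 − 1.4142·e_1 = (1.0000, 1.0000).
‖u_2‖ = 1.4142, so e_2 = (0.7071, 0.7071).

Q = [[-0.7071, 0.7071], [0.7071, 0.7071]], R = [[5.6569, 1.4142], [0.0000, 1.4142]]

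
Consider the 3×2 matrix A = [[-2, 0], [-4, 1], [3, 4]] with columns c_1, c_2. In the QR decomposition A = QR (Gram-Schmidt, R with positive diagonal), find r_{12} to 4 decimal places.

r_{12} = 1.4856

c_1 = (-2, -4, 3); ‖c_1‖ = 5.3852, so q_1 = (-0.3714, -0.7428, 0.5571).
r_{12} = q_1·c_2 = 1.4856.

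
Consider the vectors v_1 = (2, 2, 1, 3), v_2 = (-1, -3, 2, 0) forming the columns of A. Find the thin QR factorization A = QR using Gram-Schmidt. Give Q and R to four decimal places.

v_1 = (2, 2, 1, 3); ‖v_1‖ = 4.2426, so e_1 = (0.4714, 0.4714, 0.2357, 0.7071).
e_1·v_2 = 0.4714·(-1) + 0.4714·(-3) + 0.2357·2 + 0.7071·0 = -1.4142.
u_2 = v_2 + 1.4142·e_1 = (-0.3333, -2.3333, 2.3333, 1.0000).
‖u_2‖ = 3.4641, so e_2 = (-0.0962, -0.6736, 0.6736, 0.2887).

Q = [[0.4714, -0.0962], [0.4714, -0.6736], [0.2357, 0.6736], [0.7071, 0.2887]], R = [[4.2426, -1.4142], [0.0000, 3.4641]]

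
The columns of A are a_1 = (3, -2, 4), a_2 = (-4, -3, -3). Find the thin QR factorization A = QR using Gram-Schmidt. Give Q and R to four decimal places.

a_1 = (3, -2, 4); ‖a_1‖ = 5.3852, so e_1 = (0.5571, -0.3714, 0.7428).
e_1·a_2 = 0.5571·(-4) + (-0.3714)·(-3) + 0.7428·(-3) = -3.3425.
u_2 = a_2 + 3.3425·e_1 = (-2.1379, -4.2414, -0.5172).
‖u_2‖ = 4.7778, so e_2 = (-0.4475, -0.8877, -0.1083).

Q = [[0.5571, -0.4475], [-0.3714, -0.8877], [0.7428, -0.1083]], R = [[5.3852, -3.3425], [0.0000, 4.7778]]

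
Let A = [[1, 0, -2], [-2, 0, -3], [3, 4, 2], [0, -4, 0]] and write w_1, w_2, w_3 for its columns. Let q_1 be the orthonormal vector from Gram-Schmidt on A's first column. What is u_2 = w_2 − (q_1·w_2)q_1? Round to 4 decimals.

w_1 = (1, -2, 3, 0); ‖w_1‖ = 3.7417, so q_1 = (0.2673, -0.5345, 0.8018, 0.0000).
q_1·w_2 = 0.2673·0 + (-0.5345)·0 + 0.8018·4 + 0.0000·(-4) = 3.2071.
u_2 = w_2 − 3.2071·q_1 = (-0.8571, 1.7143, 1.4286, -4.0000).

u_2 = (-0.8571, 1.7143, 1.4286, -4.0000)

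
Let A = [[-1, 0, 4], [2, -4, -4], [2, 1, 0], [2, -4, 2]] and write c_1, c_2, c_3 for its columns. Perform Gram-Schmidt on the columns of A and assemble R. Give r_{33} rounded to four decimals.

r_{33} = 5.5728

q_1 = c_1/‖c_1‖ = (-1, 2, 2, 2)/3.6056 = (-0.2774, 0.5547, 0.5547, 0.5547).
r_{12} = q_1·c_2 = -3.8829.
u_2 = c_2 + 3.8829·q_1 = (-1.0769, -1.8462, 3.1538, -1.8462).
‖u_2‖ = 4.2336, so q_2 = (-0.2544, -0.4361, 0.7450, -0.4361).
r_{13} = q_1·c_3 = -2.2188; r_{23} = q_2·c_3 = -0.1454.
u_3 = c_3 + 2.2188·q_1 + 0.1454·q_2 = (3.3476, -2.8326, 1.3391, 3.1674).
r_{33} = ‖u_3‖ = 5.5728.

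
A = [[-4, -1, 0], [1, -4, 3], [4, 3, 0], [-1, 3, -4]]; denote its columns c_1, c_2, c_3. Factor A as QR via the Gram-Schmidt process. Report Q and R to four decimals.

c_1 = (-4, 1, 4, -1); ‖c_1‖ = 5.8310, so e_1 = (-0.6860, 0.1715, 0.6860, -0.1715).
e_1·c_2 = (-0.6860)·(-1) + 0.1715·(-4) + 0.6860·3 + (-0.1715)·3 = 1.5435.
u_2 = c_2 − 1.5435·e_1 = (0.0588, -4.2647, 1.9412, 3.2647).
‖u_2‖ = 5.7112, so e_2 = (0.0103, -0.7467, 0.3399, 0.5716).
e_1·c_3 = (-0.6860)·0 + 0.1715·3 + 0.6860·0 + (-0.1715)·(-4) = 1.2005; e_2·c_3 = 0.0103·0 + (-0.7467)·3 + 0.3399·0 + 0.5716·(-4) = -4.5267.
u_3 = c_3 − 1.2005·e_1 + 4.5267·e_2 = (0.8702, -0.5861, 0.7151, -1.2065).
‖u_3‖ = 1.7515, so e_3 = (0.4968, -0.3346, 0.4083, -0.6888).

Q = [[-0.6860, 0.0103, 0.4968], [0.1715, -0.7467, -0.3346], [0.6860, 0.3399, 0.4083], [-0.1715, 0.5716, -0.6888]], R = [[5.8310, 1.5435, 1.2005], [0.0000, 5.7112, -4.5267], [0.0000, 0.0000, 1.7515]]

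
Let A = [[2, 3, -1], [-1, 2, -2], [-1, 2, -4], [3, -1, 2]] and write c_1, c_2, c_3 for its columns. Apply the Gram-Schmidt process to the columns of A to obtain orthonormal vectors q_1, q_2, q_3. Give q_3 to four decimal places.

q_1 = c_1/‖c_1‖ = (2, -1, -1, 3)/3.8730 = (0.5164, -0.2582, -0.2582, 0.7746).
r_{12} = q_1·c_2 = -0.2582.
u_2 = c_2 + 0.2582·q_1 = (3.1333, 1.9333, 1.9333, -0.8000).
‖u_2‖ = 4.2348, so q_2 = (0.7399, 0.4565, 0.4565, -0.1889).
r_{13} = q_1·c_3 = 2.5820; r_{23} = q_2·c_3 = -3.8570.
u_3 = c_3 − 2.5820·q_1 + 3.8570·q_2 = (0.5204, 0.4275, -1.5725, -0.7286).
‖u_3‖ = 1.8594, so q_3 = (0.2799, 0.2299, -0.8457, -0.3919).

q_3 = (0.2799, 0.2299, -0.8457, -0.3919)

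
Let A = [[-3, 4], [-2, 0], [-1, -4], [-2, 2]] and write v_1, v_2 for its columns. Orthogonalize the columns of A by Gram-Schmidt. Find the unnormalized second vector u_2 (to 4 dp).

u_2 = (2.0000, -1.3333, -4.6667, 0.6667)

v_1 = (-3, -2, -1, -2); ‖v_1‖ = 4.2426, so e_1 = (-0.7071, -0.4714, -0.2357, -0.4714).
e_1·v_2 = (-0.7071)·4 + (-0.4714)·0 + (-0.2357)·(-4) + (-0.4714)·2 = -2.8284.
u_2 = v_2 + 2.8284·e_1 = (2.0000, -1.3333, -4.6667, 0.6667).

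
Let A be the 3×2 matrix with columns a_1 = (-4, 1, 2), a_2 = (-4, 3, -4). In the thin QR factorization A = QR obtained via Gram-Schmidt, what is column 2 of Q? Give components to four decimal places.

a_1 = (-4, 1, 2); ‖a_1‖ = 4.5826, so e_1 = (-0.8729, 0.2182, 0.4364).
e_1·a_2 = (-0.8729)·(-4) + 0.2182·3 + 0.4364·(-4) = 2.4004.
u_2 = a_2 − 2.4004·e_1 = (-1.9048, 2.4762, -5.0476).
‖u_2‖ = 5.9362, so e_2 = (-0.3209, 0.4171, -0.8503).

e_2 = (-0.3209, 0.4171, -0.8503)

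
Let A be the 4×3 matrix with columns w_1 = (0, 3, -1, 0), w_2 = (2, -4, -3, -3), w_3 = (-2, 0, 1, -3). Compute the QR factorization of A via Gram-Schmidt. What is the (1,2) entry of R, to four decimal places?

w_1 = (0, 3, -1, 0); ‖w_1‖ = 3.1623, so q_1 = (0.0000, 0.9487, -0.3162, 0.0000).
r_{12} = q_1·w_2 = -2.8460.

r_{12} = -2.8460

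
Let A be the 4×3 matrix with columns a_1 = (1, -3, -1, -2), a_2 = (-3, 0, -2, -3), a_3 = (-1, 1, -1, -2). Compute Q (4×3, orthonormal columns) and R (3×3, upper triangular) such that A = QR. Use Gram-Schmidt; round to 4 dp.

Q = [[0.2582, -0.7392, 0.5896], [-0.7746, 0.2218, 0.5840], [-0.2582, -0.3696, -0.0510], [-0.5164, -0.5175, -0.5556]], R = [[3.8730, 1.2910, 0.2582], [0.0000, 4.5092, 2.3655], [0.0000, 0.0000, 1.1566]]

e_1 = a_1/‖a_1‖ = (1, -3, -1, -2)/3.8730 = (0.2582, -0.7746, -0.2582, -0.5164).
r_{12} = e_1·a_2 = 1.2910.
u_2 = a_2 − 1.2910·e_1 = (-3.3333, 1.0000, -1.6667, -2.3333).
‖u_2‖ = 4.5092, so e_2 = (-0.7392, 0.2218, -0.3696, -0.5175).
r_{13} = e_1·a_3 = 0.2582; r_{23} = e_2·a_3 = 2.3655.
u_3 = a_3 − 0.2582·e_1 − 2.3655·e_2 = (0.6820, 0.6754, -0.0590, -0.6426).
‖u_3‖ = 1.1566, so e_3 = (0.5896, 0.5840, -0.0510, -0.5556).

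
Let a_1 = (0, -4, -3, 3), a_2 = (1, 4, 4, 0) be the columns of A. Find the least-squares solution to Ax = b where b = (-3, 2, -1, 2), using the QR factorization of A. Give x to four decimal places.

x = (0.1805, 0.1834)

a_1 = (0, -4, -3, 3); ‖a_1‖ = 5.8310, so e_1 = (0.0000, -0.6860, -0.5145, 0.5145).
e_1·a_2 = 0.0000·1 + (-0.6860)·4 + (-0.5145)·4 + 0.5145·0 = -4.8020.
u_2 = a_2 + 4.8020·e_1 = (1.0000, 0.7059, 1.5294, 2.4706).
‖u_2‖ = 3.1530, so e_2 = (0.3172, 0.2239, 0.4851, 0.7836).
Qᵀb = (0.1715, 0.5784).
Back-substitute: x_2 = 0.5784/3.1530 = 0.1834.
x_1 = (0.1715 + 4.8020·0.1834)/5.8310 = 0.1805.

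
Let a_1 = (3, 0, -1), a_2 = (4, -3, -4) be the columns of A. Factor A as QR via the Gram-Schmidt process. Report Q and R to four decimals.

a_1 = (3, 0, -1); ‖a_1‖ = 3.1623, so q_1 = (0.9487, 0.0000, -0.3162).
q_1·a_2 = 0.9487·4 + 0.0000·(-3) + (-0.3162)·(-4) = 5.0596.
u_2 = a_2 − 5.0596·q_1 = (-0.8000, -3.0000, -2.4000).
‖u_2‖ = 3.9243, so q_2 = (-0.2039, -0.7645, -0.6116).

Q = [[0.9487, -0.2039], [0.0000, -0.7645], [-0.3162, -0.6116]], R = [[3.1623, 5.0596], [0.0000, 3.9243]]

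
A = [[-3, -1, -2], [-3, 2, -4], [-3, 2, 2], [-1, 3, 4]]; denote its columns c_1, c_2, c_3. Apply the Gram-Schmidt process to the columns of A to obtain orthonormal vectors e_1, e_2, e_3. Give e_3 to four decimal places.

e_3 = (0.2557, -0.7990, 0.4337, 0.3287)

c_1 = (-3, -3, -3, -1); ‖c_1‖ = 5.2915, so e_1 = (-0.5669, -0.5669, -0.5669, -0.1890).
e_1·c_2 = (-0.5669)·(-1) + (-0.5669)·2 + (-0.5669)·2 + (-0.1890)·3 = -2.2678.
u_2 = c_2 + 2.2678·e_1 = (-2.2857, 0.7143, 0.7143, 2.5714).
‖u_2‖ = 3.5857, so e_2 = (-0.6375, 0.1992, 0.1992, 0.7171).
e_1·c_3 = (-0.5669)·(-2) + (-0.5669)·(-4) + (-0.5669)·2 + (-0.1890)·4 = 1.5119; e_2·c_3 = (-0.6375)·(-2) + 0.1992·(-4) + 0.1992·2 + 0.7171·4 = 3.7450.
u_3 = c_3 − 1.5119·e_1 − 3.7450·e_2 = (1.2444, -3.8889, 2.1111, 1.6000).
‖u_3‖ = 4.8671, so e_3 = (0.2557, -0.7990, 0.4337, 0.3287).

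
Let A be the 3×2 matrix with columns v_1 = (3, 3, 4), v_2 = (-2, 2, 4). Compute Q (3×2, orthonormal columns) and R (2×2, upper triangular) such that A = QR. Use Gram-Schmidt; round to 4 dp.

e_1 = v_1/‖v_1‖ = (3, 3, 4)/5.8310 = (0.5145, 0.5145, 0.6860).
r_{12} = e_1·v_2 = 2.7440.
u_2 = v_2 − 2.7440·e_1 = (-3.4118, 0.5882, 2.1176).
‖u_2‖ = 4.0584, so e_2 = (-0.8407, 0.1449, 0.5218).

Q = [[0.5145, -0.8407], [0.5145, 0.1449], [0.6860, 0.5218]], R = [[5.8310, 2.7440], [0.0000, 4.0584]]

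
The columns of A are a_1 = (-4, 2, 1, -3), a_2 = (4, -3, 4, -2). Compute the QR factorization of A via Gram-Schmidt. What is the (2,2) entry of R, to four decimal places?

e_1 = a_1/‖a_1‖ = (-4, 2, 1, -3)/5.4772 = (-0.7303, 0.3651, 0.1826, -0.5477).
r_{12} = e_1·a_2 = -2.1909.
u_2 = a_2 + 2.1909·e_1 = (2.4000, -2.2000, 4.4000, -3.2000).
r_{22} = ‖u_2‖ = 6.3403.

r_{22} = 6.3403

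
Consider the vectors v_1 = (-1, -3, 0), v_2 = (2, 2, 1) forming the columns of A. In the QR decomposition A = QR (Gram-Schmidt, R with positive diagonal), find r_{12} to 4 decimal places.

v_1 = (-1, -3, 0); ‖v_1‖ = 3.1623, so e_1 = (-0.3162, -0.9487, 0.0000).
r_{12} = e_1·v_2 = -2.5298.

r_{12} = -2.5298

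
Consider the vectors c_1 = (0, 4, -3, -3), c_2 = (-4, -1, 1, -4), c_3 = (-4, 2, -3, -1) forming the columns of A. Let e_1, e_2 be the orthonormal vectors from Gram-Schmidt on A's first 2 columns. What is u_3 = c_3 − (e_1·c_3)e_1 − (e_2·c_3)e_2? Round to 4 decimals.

c_1 = (0, 4, -3, -3); ‖c_1‖ = 5.8310, so e_1 = (0.0000, 0.6860, -0.5145, -0.5145).
e_1·c_2 = 0.0000·(-4) + 0.6860·(-1) + (-0.5145)·1 + (-0.5145)·(-4) = 0.8575.
u_2 = c_2 − 0.8575·e_1 = (-4.0000, -1.5882, 1.4412, -3.5588).
‖u_2‖ = 5.7676, so e_2 = (-0.6935, -0.2754, 0.2499, -0.6170).
e_1·c_3 = 0.0000·(-4) + 0.6860·2 + (-0.5145)·(-3) + (-0.5145)·(-1) = 3.4300; e_2·c_3 = (-0.6935)·(-4) + (-0.2754)·2 + 0.2499·(-3) + (-0.6170)·(-1) = 2.0908.
u_3 = c_3 − 3.4300·e_1 − 2.0908·e_2 = (-2.5500, 0.2228, -1.7577, 2.0548).

u_3 = (-2.5500, 0.2228, -1.7577, 2.0548)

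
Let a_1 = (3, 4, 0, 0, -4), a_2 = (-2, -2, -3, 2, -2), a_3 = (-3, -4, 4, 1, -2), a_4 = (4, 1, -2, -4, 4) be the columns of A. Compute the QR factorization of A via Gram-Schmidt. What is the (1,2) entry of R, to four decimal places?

a_1 = (3, 4, 0, 0, -4); ‖a_1‖ = 6.4031, so q_1 = (0.4685, 0.6247, 0.0000, 0.0000, -0.6247).
r_{12} = q_1·a_2 = -0.9370.

r_{12} = -0.9370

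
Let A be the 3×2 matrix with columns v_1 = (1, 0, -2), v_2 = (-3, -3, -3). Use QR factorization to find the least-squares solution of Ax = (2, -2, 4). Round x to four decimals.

x = (-1.0000, -0.3333)

q_1 = v_1/‖v_1‖ = (1, 0, -2)/2.2361 = (0.4472, 0.0000, -0.8944).
r_{12} = q_1·v_2 = 1.3416.
u_2 = v_2 − 1.3416·q_1 = (-3.6000, -3.0000, -1.8000).
‖u_2‖ = 5.0200, so q_2 = (-0.7171, -0.5976, -0.3586).
Qᵀb = (-2.6833, -1.6733).
Back-substitute: x_2 = -1.6733/5.0200 = -0.3333.
x_1 = (-2.6833 − 1.3416·(-0.3333))/2.2361 = -1.0000.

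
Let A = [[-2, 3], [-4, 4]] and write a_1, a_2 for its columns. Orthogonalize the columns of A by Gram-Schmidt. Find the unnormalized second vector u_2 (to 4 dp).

u_2 = (0.8000, -0.4000)

e_1 = a_1/‖a_1‖ = (-2, -4)/4.4721 = (-0.4472, -0.8944).
r_{12} = e_1·a_2 = -4.9193.
u_2 = a_2 + 4.9193·e_1 = (0.8000, -0.4000).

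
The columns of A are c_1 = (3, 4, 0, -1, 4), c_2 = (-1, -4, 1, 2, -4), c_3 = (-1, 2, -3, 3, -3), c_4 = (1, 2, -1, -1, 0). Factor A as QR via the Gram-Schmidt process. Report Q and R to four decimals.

c_1 = (3, 4, 0, -1, 4); ‖c_1‖ = 6.4807, so q_1 = (0.4629, 0.6172, 0.0000, -0.1543, 0.6172).
q_1·c_2 = 0.4629·(-1) + 0.6172·(-4) + 0.0000·1 + (-0.1543)·2 + 0.6172·(-4) = -5.7092.
u_2 = c_2 + 5.7092·q_1 = (1.6429, -0.4762, 1.0000, 1.1190, -0.4762).
‖u_2‖ = 2.3248, so q_2 = (0.7067, -0.2048, 0.4301, 0.4813, -0.2048).
q_1·c_3 = 0.4629·(-1) + 0.6172·2 + 0.0000·(-3) + (-0.1543)·3 + 0.6172·(-3) = -1.5430; q_2·c_3 = 0.7067·(-1) + (-0.2048)·2 + 0.4301·(-3) + 0.4813·3 + (-0.2048)·(-3) = -0.3482.
u_3 = c_3 + 1.5430·q_1 + 0.3482·q_2 = (-0.0396, 2.8811, -2.8502, 2.9295, -2.1189).
‖u_3‖ = 5.4312, so q_3 = (-0.0073, 0.5305, -0.5248, 0.5394, -0.3901).
q_1·c_4 = 0.4629·1 + 0.6172·2 + 0.0000·(-1) + (-0.1543)·(-1) + 0.6172·0 = 1.8516; q_2·c_4 = 0.7067·1 + (-0.2048)·2 + 0.4301·(-1) + 0.4813·(-1) + (-0.2048)·0 = -0.6145; q_3·c_4 = (-0.0073)·1 + 0.5305·2 + (-0.5248)·(-1) + 0.5394·(-1) + (-0.3901)·0 = 1.0390.
u_4 = c_4 − 1.8516·q_1 + 0.6145·q_2 − 1.0390·q_3 = (0.5847, 0.1801, -0.1904, -0.9789, -0.8634).
‖u_4‖ = 1.4540, so q_4 = (0.4021, 0.1239, -0.1310, -0.6733, -0.5938).

Q = [[0.4629, 0.7067, -0.0073, 0.4021], [0.6172, -0.2048, 0.5305, 0.1239], [0.0000, 0.4301, -0.5248, -0.1310], [-0.1543, 0.4813, 0.5394, -0.6733], [0.6172, -0.2048, -0.3901, -0.5938]], R = [[6.4807, -5.7092, -1.5430, 1.8516], [0.0000, 2.3248, -0.3482, -0.6145], [0.0000, 0.0000, 5.4312, 1.0390], [0.0000, 0.0000, 0.0000, 1.4540]]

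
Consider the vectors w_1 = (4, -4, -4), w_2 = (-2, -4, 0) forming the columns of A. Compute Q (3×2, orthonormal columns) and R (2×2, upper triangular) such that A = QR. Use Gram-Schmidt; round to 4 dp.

w_1 = (4, -4, -4); ‖w_1‖ = 6.9282, so q_1 = (0.5774, -0.5774, -0.5774).
q_1·w_2 = 0.5774·(-2) + (-0.5774)·(-4) + (-0.5774)·0 = 1.1547.
u_2 = w_2 − 1.1547·q_1 = (-2.6667, -3.3333, 0.6667).
‖u_2‖ = 4.3205, so q_2 = (-0.6172, -0.7715, 0.1543).

Q = [[0.5774, -0.6172], [-0.5774, -0.7715], [-0.5774, 0.1543]], R = [[6.9282, 1.1547], [0.0000, 4.3205]]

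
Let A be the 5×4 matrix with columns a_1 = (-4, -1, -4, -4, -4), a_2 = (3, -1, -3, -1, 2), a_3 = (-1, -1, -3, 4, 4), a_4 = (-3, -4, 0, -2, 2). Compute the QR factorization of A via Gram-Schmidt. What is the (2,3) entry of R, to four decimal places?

r_{23} = 2.1101

a_1 = (-4, -1, -4, -4, -4); ‖a_1‖ = 8.0623, so q_1 = (-0.4961, -0.1240, -0.4961, -0.4961, -0.4961).
q_1·a_2 = (-0.4961)·3 + (-0.1240)·(-1) + (-0.4961)·(-3) + (-0.4961)·(-1) + (-0.4961)·2 = -0.3721.
u_2 = a_2 + 0.3721·q_1 = (2.8154, -1.0462, -3.1846, -1.1846, 1.8154).
‖u_2‖ = 4.8848, so q_2 = (0.5764, -0.2142, -0.6519, -0.2425, 0.3716).
r_{23} = q_2·a_3 = 2.1101.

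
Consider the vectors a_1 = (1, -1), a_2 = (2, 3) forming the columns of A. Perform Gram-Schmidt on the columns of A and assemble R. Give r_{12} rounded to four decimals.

r_{12} = -0.7071

e_1 = a_1/‖a_1‖ = (1, -1)/1.4142 = (0.7071, -0.7071).
r_{12} = e_1·a_2 = -0.7071.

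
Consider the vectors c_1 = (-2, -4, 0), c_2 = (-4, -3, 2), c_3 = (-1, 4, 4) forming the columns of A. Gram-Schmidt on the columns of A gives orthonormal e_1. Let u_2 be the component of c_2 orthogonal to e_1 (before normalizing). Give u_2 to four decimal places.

c_1 = (-2, -4, 0); ‖c_1‖ = 4.4721, so e_1 = (-0.4472, -0.8944, 0.0000).
e_1·c_2 = (-0.4472)·(-4) + (-0.8944)·(-3) + 0.0000·2 = 4.4721.
u_2 = c_2 − 4.4721·e_1 = (-2.0000, 1.0000, 2.0000).

u_2 = (-2.0000, 1.0000, 2.0000)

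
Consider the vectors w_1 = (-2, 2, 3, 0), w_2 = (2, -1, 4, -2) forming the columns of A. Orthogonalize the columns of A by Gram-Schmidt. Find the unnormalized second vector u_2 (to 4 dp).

w_1 = (-2, 2, 3, 0); ‖w_1‖ = 4.1231, so q_1 = (-0.4851, 0.4851, 0.7276, 0.0000).
q_1·w_2 = (-0.4851)·2 + 0.4851·(-1) + 0.7276·4 + 0.0000·(-2) = 1.4552.
u_2 = w_2 − 1.4552·q_1 = (2.7059, -1.7059, 2.9412, -2.0000).

u_2 = (2.7059, -1.7059, 2.9412, -2.0000)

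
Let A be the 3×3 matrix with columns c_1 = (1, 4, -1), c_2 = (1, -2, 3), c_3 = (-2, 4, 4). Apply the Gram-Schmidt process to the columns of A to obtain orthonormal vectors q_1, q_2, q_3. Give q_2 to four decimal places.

q_2 = (0.5353, 0.0765, 0.8412)

q_1 = c_1/‖c_1‖ = (1, 4, -1)/4.2426 = (0.2357, 0.9428, -0.2357).
r_{12} = q_1·c_2 = -2.3570.
u_2 = c_2 + 2.3570·q_1 = (1.5556, 0.2222, 2.4444).
‖u_2‖ = 2.9059, so q_2 = (0.5353, 0.0765, 0.8412).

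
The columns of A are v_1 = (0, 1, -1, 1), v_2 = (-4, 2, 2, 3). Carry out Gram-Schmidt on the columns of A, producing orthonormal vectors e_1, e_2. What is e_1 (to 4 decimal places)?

e_1 = v_1/‖v_1‖ = (0, 1, -1, 1)/1.7321 = (0.0000, 0.5774, -0.5774, 0.5774).

e_1 = (0.0000, 0.5774, -0.5774, 0.5774)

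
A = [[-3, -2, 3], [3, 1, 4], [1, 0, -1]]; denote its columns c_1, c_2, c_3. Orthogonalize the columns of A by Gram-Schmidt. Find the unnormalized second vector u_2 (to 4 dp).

c_1 = (-3, 3, 1); ‖c_1‖ = 4.3589, so q_1 = (-0.6882, 0.6882, 0.2294).
q_1·c_2 = (-0.6882)·(-2) + 0.6882·1 + 0.2294·0 = 2.0647.
u_2 = c_2 − 2.0647·q_1 = (-0.5789, -0.4211, -0.4737).

u_2 = (-0.5789, -0.4211, -0.4737)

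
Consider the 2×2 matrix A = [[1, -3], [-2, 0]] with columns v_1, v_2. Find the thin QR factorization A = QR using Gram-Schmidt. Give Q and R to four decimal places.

Q = [[0.4472, -0.8944], [-0.8944, -0.4472]], R = [[2.2361, -1.3416], [0.0000, 2.6833]]

v_1 = (1, -2); ‖v_1‖ = 2.2361, so e_1 = (0.4472, -0.8944).
e_1·v_2 = 0.4472·(-3) + (-0.8944)·0 = -1.3416.
u_2 = v_2 + 1.3416·e_1 = (-2.4000, -1.2000).
‖u_2‖ = 2.6833, so e_2 = (-0.8944, -0.4472).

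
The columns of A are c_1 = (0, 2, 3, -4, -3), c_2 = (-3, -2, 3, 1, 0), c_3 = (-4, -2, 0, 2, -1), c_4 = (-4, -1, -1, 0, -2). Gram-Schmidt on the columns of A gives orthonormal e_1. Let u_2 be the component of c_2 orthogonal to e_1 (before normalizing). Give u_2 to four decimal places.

c_1 = (0, 2, 3, -4, -3); ‖c_1‖ = 6.1644, so e_1 = (0.0000, 0.3244, 0.4867, -0.6489, -0.4867).
e_1·c_2 = 0.0000·(-3) + 0.3244·(-2) + 0.4867·3 + (-0.6489)·1 + (-0.4867)·0 = 0.1622.
u_2 = c_2 − 0.1622·e_1 = (-3.0000, -2.0526, 2.9211, 1.1053, 0.0789).

u_2 = (-3.0000, -2.0526, 2.9211, 1.1053, 0.0789)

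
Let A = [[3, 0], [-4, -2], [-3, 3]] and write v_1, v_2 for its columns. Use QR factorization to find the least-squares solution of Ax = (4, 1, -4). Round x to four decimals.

v_1 = (3, -4, -3); ‖v_1‖ = 5.8310, so e_1 = (0.5145, -0.6860, -0.5145).
e_1·v_2 = 0.5145·0 + (-0.6860)·(-2) + (-0.5145)·3 = -0.1715.
u_2 = v_2 + 0.1715·e_1 = (0.0882, -2.1176, 2.9118).
‖u_2‖ = 3.6015, so e_2 = (0.0245, -0.5880, 0.8085).
Qᵀb = (3.4300, -3.7240).
Back-substitute: x_2 = -3.7240/3.6015 = -1.0340.
x_1 = (3.4300 + 0.1715·(-1.0340))/5.8310 = 0.5578.

x = (0.5578, -1.0340)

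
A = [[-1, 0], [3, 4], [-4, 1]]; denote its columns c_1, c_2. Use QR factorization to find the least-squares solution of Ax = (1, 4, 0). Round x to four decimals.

x = (0.1561, 0.8677)

c_1 = (-1, 3, -4); ‖c_1‖ = 5.0990, so e_1 = (-0.1961, 0.5883, -0.7845).
e_1·c_2 = (-0.1961)·0 + 0.5883·4 + (-0.7845)·1 = 1.5689.
u_2 = c_2 − 1.5689·e_1 = (0.3077, 3.0769, 2.2308).
‖u_2‖ = 3.8129, so e_2 = (0.0807, 0.8070, 0.5851).
Qᵀb = (2.1573, 3.3086).
Back-substitute: x_2 = 3.3086/3.8129 = 0.8677.
x_1 = (2.1573 − 1.5689·0.8677)/5.0990 = 0.1561.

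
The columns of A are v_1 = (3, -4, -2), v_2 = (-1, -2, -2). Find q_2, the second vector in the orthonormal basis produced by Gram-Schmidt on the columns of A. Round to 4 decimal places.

q_2 = (-0.7751, -0.3045, -0.5536)

v_1 = (3, -4, -2); ‖v_1‖ = 5.3852, so q_1 = (0.5571, -0.7428, -0.3714).
q_1·v_2 = 0.5571·(-1) + (-0.7428)·(-2) + (-0.3714)·(-2) = 1.6713.
u_2 = v_2 − 1.6713·q_1 = (-1.9310, -0.7586, -1.3793).
‖u_2‖ = 2.4914, so q_2 = (-0.7751, -0.3045, -0.5536).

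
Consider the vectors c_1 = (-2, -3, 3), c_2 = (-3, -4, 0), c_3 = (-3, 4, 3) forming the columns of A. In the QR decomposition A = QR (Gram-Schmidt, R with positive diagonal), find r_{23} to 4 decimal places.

c_1 = (-2, -3, 3); ‖c_1‖ = 4.6904, so q_1 = (-0.4264, -0.6396, 0.6396).
q_1·c_2 = (-0.4264)·(-3) + (-0.6396)·(-4) + 0.6396·0 = 3.8376.
u_2 = c_2 − 3.8376·q_1 = (-1.3636, -1.5455, -2.4545).
‖u_2‖ = 3.2051, so q_2 = (-0.4255, -0.4822, -0.7658).
r_{23} = q_2·c_3 = -2.9498.

r_{23} = -2.9498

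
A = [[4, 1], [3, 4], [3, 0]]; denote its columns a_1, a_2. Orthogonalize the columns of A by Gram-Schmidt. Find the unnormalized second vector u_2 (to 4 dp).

q_1 = a_1/‖a_1‖ = (4, 3, 3)/5.8310 = (0.6860, 0.5145, 0.5145).
r_{12} = q_1·a_2 = 2.7440.
u_2 = a_2 − 2.7440·q_1 = (-0.8824, 2.5882, -1.4118).

u_2 = (-0.8824, 2.5882, -1.4118)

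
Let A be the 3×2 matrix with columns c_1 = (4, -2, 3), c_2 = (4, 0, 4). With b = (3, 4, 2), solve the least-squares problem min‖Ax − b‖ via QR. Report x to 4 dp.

x = (-1.6667, 2.0833)

c_1 = (4, -2, 3); ‖c_1‖ = 5.3852, so e_1 = (0.7428, -0.3714, 0.5571).
e_1·c_2 = 0.7428·4 + (-0.3714)·0 + 0.5571·4 = 5.1995.
u_2 = c_2 − 5.1995·e_1 = (0.1379, 1.9310, 1.1034).
‖u_2‖ = 2.2283, so e_2 = (0.0619, 0.8666, 0.4952).
Qᵀb = (1.8570, 4.6424).
Back-substitute: x_2 = 4.6424/2.2283 = 2.0833.
x_1 = (1.8570 − 5.1995·2.0833)/5.3852 = -1.6667.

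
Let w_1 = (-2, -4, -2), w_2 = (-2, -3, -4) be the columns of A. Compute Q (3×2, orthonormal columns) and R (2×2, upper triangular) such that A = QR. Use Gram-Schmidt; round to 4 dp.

Q = [[-0.4082, 0.0000], [-0.8165, 0.4472], [-0.4082, -0.8944]], R = [[4.8990, 4.8990], [0.0000, 2.2361]]

q_1 = w_1/‖w_1‖ = (-2, -4, -2)/4.8990 = (-0.4082, -0.8165, -0.4082).
r_{12} = q_1·w_2 = 4.8990.
u_2 = w_2 − 4.8990·q_1 = (0.0000, 1.0000, -2.0000).
‖u_2‖ = 2.2361, so q_2 = (0.0000, 0.4472, -0.8944).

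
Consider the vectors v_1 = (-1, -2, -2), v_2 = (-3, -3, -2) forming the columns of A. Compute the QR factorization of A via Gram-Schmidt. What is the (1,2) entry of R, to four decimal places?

r_{12} = 4.3333

v_1 = (-1, -2, -2); ‖v_1‖ = 3.0000, so e_1 = (-0.3333, -0.6667, -0.6667).
r_{12} = e_1·v_2 = 4.3333.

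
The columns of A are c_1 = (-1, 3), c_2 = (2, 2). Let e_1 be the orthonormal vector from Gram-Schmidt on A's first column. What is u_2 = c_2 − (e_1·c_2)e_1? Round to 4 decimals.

u_2 = (2.4000, 0.8000)

c_1 = (-1, 3); ‖c_1‖ = 3.1623, so e_1 = (-0.3162, 0.9487).
e_1·c_2 = (-0.3162)·2 + 0.9487·2 = 1.2649.
u_2 = c_2 − 1.2649·e_1 = (2.4000, 0.8000).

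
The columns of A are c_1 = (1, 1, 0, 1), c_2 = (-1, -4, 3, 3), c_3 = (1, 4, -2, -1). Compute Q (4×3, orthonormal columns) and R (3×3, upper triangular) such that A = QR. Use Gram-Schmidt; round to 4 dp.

Q = [[0.5774, -0.0574, -0.8021], [0.5774, -0.5745, 0.5066], [0.0000, 0.5170, 0.1126], [0.5774, 0.6319, 0.2955]], R = [[1.7321, -1.1547, 2.3094], [0.0000, 5.8023, -4.0214], [0.0000, 0.0000, 0.7036]]

e_1 = c_1/‖c_1‖ = (1, 1, 0, 1)/1.7321 = (0.5774, 0.5774, 0.0000, 0.5774).
r_{12} = e_1·c_2 = -1.1547.
u_2 = c_2 + 1.1547·e_1 = (-0.3333, -3.3333, 3.0000, 3.6667).
‖u_2‖ = 5.8023, so e_2 = (-0.0574, -0.5745, 0.5170, 0.6319).
r_{13} = e_1·c_3 = 2.3094; r_{23} = e_2·c_3 = -4.0214.
u_3 = c_3 − 2.3094·e_1 + 4.0214·e_2 = (-0.5644, 0.3564, 0.0792, 0.2079).
‖u_3‖ = 0.7036, so e_3 = (-0.8021, 0.5066, 0.1126, 0.2955).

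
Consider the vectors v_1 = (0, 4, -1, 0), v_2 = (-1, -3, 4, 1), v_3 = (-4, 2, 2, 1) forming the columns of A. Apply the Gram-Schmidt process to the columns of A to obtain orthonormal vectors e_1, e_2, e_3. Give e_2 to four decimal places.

v_1 = (0, 4, -1, 0); ‖v_1‖ = 4.1231, so e_1 = (0.0000, 0.9701, -0.2425, 0.0000).
e_1·v_2 = 0.0000·(-1) + 0.9701·(-3) + (-0.2425)·4 + 0.0000·1 = -3.8806.
u_2 = v_2 + 3.8806·e_1 = (-1.0000, 0.7647, 3.0588, 1.0000).
‖u_2‖ = 3.4556, so e_2 = (-0.2894, 0.2213, 0.8852, 0.2894).

e_2 = (-0.2894, 0.2213, 0.8852, 0.2894)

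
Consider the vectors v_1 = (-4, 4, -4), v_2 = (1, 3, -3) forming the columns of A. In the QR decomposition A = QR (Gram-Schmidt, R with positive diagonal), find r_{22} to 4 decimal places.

r_{22} = 3.2660

v_1 = (-4, 4, -4); ‖v_1‖ = 6.9282, so q_1 = (-0.5774, 0.5774, -0.5774).
q_1·v_2 = (-0.5774)·1 + 0.5774·3 + (-0.5774)·(-3) = 2.8868.
u_2 = v_2 − 2.8868·q_1 = (2.6667, 1.3333, -1.3333).
r_{22} = ‖u_2‖ = 3.2660.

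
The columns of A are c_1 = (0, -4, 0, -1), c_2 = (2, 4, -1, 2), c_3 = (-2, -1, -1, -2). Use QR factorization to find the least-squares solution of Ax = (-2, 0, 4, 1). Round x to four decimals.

c_1 = (0, -4, 0, -1); ‖c_1‖ = 4.1231, so e_1 = (0.0000, -0.9701, 0.0000, -0.2425).
e_1·c_2 = 0.0000·2 + (-0.9701)·4 + 0.0000·(-1) + (-0.2425)·2 = -4.3656.
u_2 = c_2 + 4.3656·e_1 = (2.0000, -0.2353, -1.0000, 0.9412).
‖u_2‖ = 2.4375, so e_2 = (0.8205, -0.0965, -0.4103, 0.3861).
e_1·c_3 = 0.0000·(-2) + (-0.9701)·(-1) + 0.0000·(-1) + (-0.2425)·(-2) = 1.4552; e_2·c_3 = 0.8205·(-2) + (-0.0965)·(-1) + (-0.4103)·(-1) + 0.3861·(-2) = -1.9065.
u_3 = c_3 − 1.4552·e_1 + 1.9065·e_2 = (-0.4356, 0.2277, -1.7822, -0.9109).
‖u_3‖ = 2.0610, so e_3 = (-0.2114, 0.1105, -0.8647, -0.4420).
Qᵀb = (-0.2425, -2.8960, -3.4782).
Back-substitute: x_3 = -3.4782/2.0610 = -1.6876.
x_2 = (-2.8960 + 1.9065·(-1.6876))/2.4375 = -2.5082.
x_1 = (-0.2425 + 4.3656·(-2.5082) − 1.4552·(-1.6876))/4.1231 = -2.1189.

x = (-2.1189, -2.5082, -1.6876)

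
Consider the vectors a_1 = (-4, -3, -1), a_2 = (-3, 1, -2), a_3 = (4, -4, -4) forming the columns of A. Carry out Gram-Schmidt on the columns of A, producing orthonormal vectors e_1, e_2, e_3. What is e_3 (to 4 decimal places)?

e_3 = (0.4491, -0.3208, -0.8340)

e_1 = a_1/‖a_1‖ = (-4, -3, -1)/5.0990 = (-0.7845, -0.5883, -0.1961).
r_{12} = e_1·a_2 = 2.1573.
u_2 = a_2 − 2.1573·e_1 = (-1.3077, 2.2692, -1.5769).
‖u_2‖ = 3.0571, so e_2 = (-0.4277, 0.7423, -0.5158).
r_{13} = e_1·a_3 = 0.0000; r_{23} = e_2·a_3 = -2.6168.
u_3 = a_3 + 0.0000·e_1 + 2.6168·e_2 = (2.8807, -2.0576, -5.3498).
‖u_3‖ = 6.4150, so e_3 = (0.4491, -0.3208, -0.8340).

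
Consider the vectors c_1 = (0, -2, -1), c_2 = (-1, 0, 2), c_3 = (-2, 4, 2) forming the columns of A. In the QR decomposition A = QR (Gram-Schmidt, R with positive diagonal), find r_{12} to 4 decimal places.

r_{12} = -0.8944

c_1 = (0, -2, -1); ‖c_1‖ = 2.2361, so e_1 = (0.0000, -0.8944, -0.4472).
r_{12} = e_1·c_2 = -0.8944.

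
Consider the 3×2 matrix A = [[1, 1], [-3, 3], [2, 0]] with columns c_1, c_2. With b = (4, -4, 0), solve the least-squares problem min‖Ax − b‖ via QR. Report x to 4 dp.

c_1 = (1, -3, 2); ‖c_1‖ = 3.7417, so e_1 = (0.2673, -0.8018, 0.5345).
e_1·c_2 = 0.2673·1 + (-0.8018)·3 + 0.5345·0 = -2.1381.
u_2 = c_2 + 2.1381·e_1 = (1.5714, 1.2857, 1.1429).
‖u_2‖ = 2.3299, so e_2 = (0.6745, 0.5518, 0.4905).
Qᵀb = (4.2762, 0.4905).
Back-substitute: x_2 = 0.4905/2.3299 = 0.2105.
x_1 = (4.2762 + 2.1381·0.2105)/3.7417 = 1.2632.

x = (1.2632, 0.2105)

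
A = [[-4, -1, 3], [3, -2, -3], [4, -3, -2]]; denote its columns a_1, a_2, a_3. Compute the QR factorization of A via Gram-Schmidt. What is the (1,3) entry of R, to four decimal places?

r_{13} = -4.5290

q_1 = a_1/‖a_1‖ = (-4, 3, 4)/6.4031 = (-0.6247, 0.4685, 0.6247).
r_{13} = q_1·a_3 = -4.5290.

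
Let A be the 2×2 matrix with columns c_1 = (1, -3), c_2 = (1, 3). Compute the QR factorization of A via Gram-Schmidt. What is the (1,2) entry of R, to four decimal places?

r_{12} = -2.5298

e_1 = c_1/‖c_1‖ = (1, -3)/3.1623 = (0.3162, -0.9487).
r_{12} = e_1·c_2 = -2.5298.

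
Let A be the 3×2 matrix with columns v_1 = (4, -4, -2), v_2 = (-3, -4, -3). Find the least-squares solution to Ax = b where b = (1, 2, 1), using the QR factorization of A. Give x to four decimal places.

x = (-0.0569, -0.3950)

q_1 = v_1/‖v_1‖ = (4, -4, -2)/6.0000 = (0.6667, -0.6667, -0.3333).
r_{12} = q_1·v_2 = 1.6667.
u_2 = v_2 − 1.6667·q_1 = (-4.1111, -2.8889, -2.4444).
‖u_2‖ = 5.5877, so q_2 = (-0.7357, -0.5170, -0.4375).
Qᵀb = (-1.0000, -2.2072).
Back-substitute: x_2 = -2.2072/5.5877 = -0.3950.
x_1 = (-1.0000 − 1.6667·(-0.3950))/6.0000 = -0.0569.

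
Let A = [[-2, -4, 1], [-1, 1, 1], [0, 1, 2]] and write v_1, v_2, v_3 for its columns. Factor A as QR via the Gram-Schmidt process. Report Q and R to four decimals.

Q = [[-0.8944, -0.4191, 0.1562], [-0.4472, 0.8381, -0.3123], [0.0000, 0.3492, 0.9370]], R = [[2.2361, 3.1305, -1.3416], [0.0000, 2.8636, 1.1175], [0.0000, 0.0000, 1.7179]]

v_1 = (-2, -1, 0); ‖v_1‖ = 2.2361, so q_1 = (-0.8944, -0.4472, 0.0000).
q_1·v_2 = (-0.8944)·(-4) + (-0.4472)·1 + 0.0000·1 = 3.1305.
u_2 = v_2 − 3.1305·q_1 = (-1.2000, 2.4000, 1.0000).
‖u_2‖ = 2.8636, so q_2 = (-0.4191, 0.8381, 0.3492).
q_1·v_3 = (-0.8944)·1 + (-0.4472)·1 + 0.0000·2 = -1.3416; q_2·v_3 = (-0.4191)·1 + 0.8381·1 + 0.3492·2 = 1.1175.
u_3 = v_3 + 1.3416·q_1 − 1.1175·q_2 = (0.2683, -0.5366, 1.6098).
‖u_3‖ = 1.7179, so q_3 = (0.1562, -0.3123, 0.9370).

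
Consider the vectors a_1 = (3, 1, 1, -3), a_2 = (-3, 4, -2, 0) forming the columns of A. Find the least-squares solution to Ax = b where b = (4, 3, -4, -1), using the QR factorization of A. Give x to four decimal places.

a_1 = (3, 1, 1, -3); ‖a_1‖ = 4.4721, so q_1 = (0.6708, 0.2236, 0.2236, -0.6708).
q_1·a_2 = 0.6708·(-3) + 0.2236·4 + 0.2236·(-2) + (-0.6708)·0 = -1.5652.
u_2 = a_2 + 1.5652·q_1 = (-1.9500, 4.3500, -1.6500, -1.0500).
‖u_2‖ = 5.1527, so q_2 = (-0.3784, 0.8442, -0.3202, -0.2038).
Qᵀb = (3.1305, 2.5036).
Back-substitute: x_2 = 2.5036/5.1527 = 0.4859.
x_1 = (3.1305 + 1.5652·0.4859)/4.4721 = 0.8701.

x = (0.8701, 0.4859)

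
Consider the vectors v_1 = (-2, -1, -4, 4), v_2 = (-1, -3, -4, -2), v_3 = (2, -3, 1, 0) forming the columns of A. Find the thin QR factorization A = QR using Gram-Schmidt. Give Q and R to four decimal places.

v_1 = (-2, -1, -4, 4); ‖v_1‖ = 6.0828, so e_1 = (-0.3288, -0.1644, -0.6576, 0.6576).
e_1·v_2 = (-0.3288)·(-1) + (-0.1644)·(-3) + (-0.6576)·(-4) + 0.6576·(-2) = 2.1372.
u_2 = v_2 − 2.1372·e_1 = (-0.2973, -2.6486, -2.5946, -3.4054).
‖u_2‖ = 5.0431, so e_2 = (-0.0590, -0.5252, -0.5145, -0.6753).
e_1·v_3 = (-0.3288)·2 + (-0.1644)·(-3) + (-0.6576)·1 + 0.6576·0 = -0.8220; e_2·v_3 = (-0.0590)·2 + (-0.5252)·(-3) + (-0.5145)·1 + (-0.6753)·0 = 0.9432.
u_3 = v_3 + 0.8220·e_1 − 0.9432·e_2 = (1.7853, -2.6397, 0.9447, 1.1775).
‖u_3‖ = 3.5263, so e_3 = (0.5063, -0.7486, 0.2679, 0.3339).

Q = [[-0.3288, -0.0590, 0.5063], [-0.1644, -0.5252, -0.7486], [-0.6576, -0.5145, 0.2679], [0.6576, -0.6753, 0.3339]], R = [[6.0828, 2.1372, -0.8220], [0.0000, 5.0431, 0.9432], [0.0000, 0.0000, 3.5263]]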